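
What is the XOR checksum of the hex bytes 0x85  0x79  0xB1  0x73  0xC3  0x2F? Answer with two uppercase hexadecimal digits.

D2

XOR the bytes together:
  start with 0x85
  0x85 ⊕ 0x79 = 0xFC
  0xFC ⊕ 0xB1 = 0x4D
  0x4D ⊕ 0x73 = 0x3E
  0x3E ⊕ 0xC3 = 0xFD
  0xFD ⊕ 0x2F = 0xD2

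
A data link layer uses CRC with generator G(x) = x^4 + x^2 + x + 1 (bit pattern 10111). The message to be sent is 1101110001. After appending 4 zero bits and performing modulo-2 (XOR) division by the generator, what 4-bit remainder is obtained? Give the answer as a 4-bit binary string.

Append 4 zeros: 11011100010000. Divide by 10111 (XOR where the leading bit is 1):
  pos 0: 11011 XOR 10111 = 01100
  pos 1: 11001 XOR 10111 = 01110
  pos 2: 11100 XOR 10111 = 01011
  pos 3: 10110 XOR 10111 = 00001
  pos 7: 10100 XOR 10111 = 00011
Remainder (last 4 bits) = 1100. This is the CRC / FCS.

1100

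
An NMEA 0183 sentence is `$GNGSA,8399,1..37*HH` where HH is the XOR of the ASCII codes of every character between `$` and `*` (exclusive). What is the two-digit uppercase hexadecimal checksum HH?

XOR the ASCII codes of the payload characters:
  'G' = 0x47 → acc = 0x47
  'N' = 0x4E → acc = 0x09
  'G' = 0x47 → acc = 0x4E
  'S' = 0x53 → acc = 0x1D
  'A' = 0x41 → acc = 0x5C
  ',' = 0x2C → acc = 0x70
  '8' = 0x38 → acc = 0x48
  '3' = 0x33 → acc = 0x7B
  '9' = 0x39 → acc = 0x42
  '9' = 0x39 → acc = 0x7B
  ',' = 0x2C → acc = 0x57
  '1' = 0x31 → acc = 0x66
  '.' = 0x2E → acc = 0x48
  '.' = 0x2E → acc = 0x66
  '3' = 0x33 → acc = 0x55
  '7' = 0x37 → acc = 0x62
Checksum = 0x62.

62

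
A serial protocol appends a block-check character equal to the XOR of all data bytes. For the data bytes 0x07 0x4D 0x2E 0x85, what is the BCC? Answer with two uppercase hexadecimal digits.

E1

XOR the bytes together:
  start with 0x07
  0x07 ⊕ 0x4D = 0x4A
  0x4A ⊕ 0x2E = 0x64
  0x64 ⊕ 0x85 = 0xE1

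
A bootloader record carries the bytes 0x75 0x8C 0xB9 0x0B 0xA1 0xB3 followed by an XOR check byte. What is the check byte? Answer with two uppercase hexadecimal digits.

XOR the bytes together:
  start with 0x75
  0x75 ⊕ 0x8C = 0xF9
  0xF9 ⊕ 0xB9 = 0x40
  0x40 ⊕ 0x0B = 0x4B
  0x4B ⊕ 0xA1 = 0xEA
  0xEA ⊕ 0xB3 = 0x59

59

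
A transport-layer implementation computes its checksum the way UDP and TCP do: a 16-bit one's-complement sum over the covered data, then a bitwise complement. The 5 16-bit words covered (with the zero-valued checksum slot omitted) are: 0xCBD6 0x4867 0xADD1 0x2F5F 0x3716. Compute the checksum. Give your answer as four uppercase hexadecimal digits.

One's-complement addition (fold any carry out of bit 15 back into bit 0):
  0xCBD6 + 0x4867 = 0x1143D → wrap carry → 0x143E
  0x143E + 0xADD1 = 0x0C20F
  0xC20F + 0x2F5F = 0x0F16E
  0xF16E + 0x3716 = 0x12884 → wrap carry → 0x2885
One's-complement sum = 0x2885.
Checksum = ~0x2885 & 0xFFFF = 0xD77A.

D77A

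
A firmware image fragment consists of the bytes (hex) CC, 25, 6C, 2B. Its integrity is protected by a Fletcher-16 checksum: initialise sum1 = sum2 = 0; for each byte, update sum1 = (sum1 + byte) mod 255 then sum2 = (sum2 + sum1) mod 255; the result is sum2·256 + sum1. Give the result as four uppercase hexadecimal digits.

A689

Running sums (mod 255):
  after byte 0 (CC): sum1=204, sum2=204
  after byte 1 (25): sum1=241, sum2=190
  after byte 2 (6C): sum1=94, sum2=29
  after byte 3 (2B): sum1=137, sum2=166
Checksum = sum2·256 + sum1 = 166·256 + 137 = 42633 = 0xA689.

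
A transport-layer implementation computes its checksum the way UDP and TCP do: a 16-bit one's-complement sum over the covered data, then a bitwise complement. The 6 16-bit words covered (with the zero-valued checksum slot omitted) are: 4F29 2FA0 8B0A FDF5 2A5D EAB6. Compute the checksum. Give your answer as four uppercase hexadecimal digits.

E321

One's-complement addition (fold any carry out of bit 15 back into bit 0):
  0x4F29 + 0x2FA0 = 0x07EC9
  0x7EC9 + 0x8B0A = 0x109D3 → wrap carry → 0x09D4
  0x09D4 + 0xFDF5 = 0x107C9 → wrap carry → 0x07CA
  0x07CA + 0x2A5D = 0x03227
  0x3227 + 0xEAB6 = 0x11CDD → wrap carry → 0x1CDE
One's-complement sum = 0x1CDE.
Checksum = ~0x1CDE & 0xFFFF = 0xE321.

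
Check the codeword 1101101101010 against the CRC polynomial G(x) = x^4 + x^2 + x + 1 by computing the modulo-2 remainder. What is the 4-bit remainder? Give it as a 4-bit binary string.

Modulo-2 division of 1101101101010 by 10111:
  pos 0: 11011 XOR 10111 = 01100
  pos 1: 11000 XOR 10111 = 01111
  pos 2: 11111 XOR 10111 = 01000
  pos 3: 10001 XOR 10111 = 00110
  pos 5: 11001 XOR 10111 = 01110
  pos 6: 11100 XOR 10111 = 01011
  pos 7: 10111 XOR 10111 = 00000
Remainder = 0000 (zero — the frame passes the CRC check).

0000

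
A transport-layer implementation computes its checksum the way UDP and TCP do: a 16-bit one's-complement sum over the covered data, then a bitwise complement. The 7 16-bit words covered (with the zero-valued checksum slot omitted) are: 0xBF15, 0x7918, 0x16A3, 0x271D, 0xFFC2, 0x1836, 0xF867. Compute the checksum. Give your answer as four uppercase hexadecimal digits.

One's-complement addition (fold any carry out of bit 15 back into bit 0):
  0xBF15 + 0x7918 = 0x1382D → wrap carry → 0x382E
  0x382E + 0x16A3 = 0x04ED1
  0x4ED1 + 0x271D = 0x075EE
  0x75EE + 0xFFC2 = 0x175B0 → wrap carry → 0x75B1
  0x75B1 + 0x1836 = 0x08DE7
  0x8DE7 + 0xF867 = 0x1864E → wrap carry → 0x864F
One's-complement sum = 0x864F.
Checksum = ~0x864F & 0xFFFF = 0x79B0.

79B0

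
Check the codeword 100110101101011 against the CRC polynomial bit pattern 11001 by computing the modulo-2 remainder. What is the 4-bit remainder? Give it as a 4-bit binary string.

Modulo-2 division of 100110101101011 by 11001:
  pos 0: 10011 XOR 11001 = 01010
  pos 1: 10100 XOR 11001 = 01101
  pos 2: 11011 XOR 11001 = 00010
  pos 5: 10011 XOR 11001 = 01010
  pos 6: 10100 XOR 11001 = 01101
  pos 7: 11011 XOR 11001 = 00010
  pos 10: 10011 XOR 11001 = 01010
Remainder = 1010 (nonzero — an error is detected).

1010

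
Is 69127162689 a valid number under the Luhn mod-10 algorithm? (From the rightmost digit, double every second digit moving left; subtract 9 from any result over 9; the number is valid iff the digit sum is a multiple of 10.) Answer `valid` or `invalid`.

invalid

From the right, keep odd positions and double even positions (subtract 9 from any doubled value over 9):
  doubled (positions 2,4,...): 7 4 2 4 9 → sum 26
  kept (positions 1,3,...): 9 6 6 7 1 6 → sum 35
Total = 61.
61 mod 10 = 1, so the number is invalid.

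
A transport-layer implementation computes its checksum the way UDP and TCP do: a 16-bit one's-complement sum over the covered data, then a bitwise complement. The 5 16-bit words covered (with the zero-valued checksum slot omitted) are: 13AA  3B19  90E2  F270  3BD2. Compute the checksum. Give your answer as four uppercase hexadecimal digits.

F216

One's-complement addition (fold any carry out of bit 15 back into bit 0):
  0x13AA + 0x3B19 = 0x04EC3
  0x4EC3 + 0x90E2 = 0x0DFA5
  0xDFA5 + 0xF270 = 0x1D215 → wrap carry → 0xD216
  0xD216 + 0x3BD2 = 0x10DE8 → wrap carry → 0x0DE9
One's-complement sum = 0x0DE9.
Checksum = ~0x0DE9 & 0xFFFF = 0xF216.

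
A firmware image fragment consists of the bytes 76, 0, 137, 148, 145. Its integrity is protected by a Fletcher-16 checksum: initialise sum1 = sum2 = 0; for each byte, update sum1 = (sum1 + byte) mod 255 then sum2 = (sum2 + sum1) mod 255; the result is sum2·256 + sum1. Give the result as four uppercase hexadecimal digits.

D4FB

Running sums (mod 255):
  after byte 0 (76): sum1=76, sum2=76
  after byte 1 (0): sum1=76, sum2=152
  after byte 2 (137): sum1=213, sum2=110
  after byte 3 (148): sum1=106, sum2=216
  after byte 4 (145): sum1=251, sum2=212
Checksum = sum2·256 + sum1 = 212·256 + 251 = 54523 = 0xD4FB.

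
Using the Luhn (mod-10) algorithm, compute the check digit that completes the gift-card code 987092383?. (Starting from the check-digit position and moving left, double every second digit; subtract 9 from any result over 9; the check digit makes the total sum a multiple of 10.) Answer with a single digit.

Partial digits right→left: 3 8 3 2 9 0 7 8 9
Double every second digit counting from the check-digit position (so the 1st, 3rd, 5th, ... of the partial from the right).
  doubled (with −9 where >9): 6 6 9 5 9 → sum 35
  kept as-is: 8 2 0 8 → sum 18
Total = 35 + 18 = 53.
Check digit = (10 − (53 mod 10)) mod 10 = 7.

7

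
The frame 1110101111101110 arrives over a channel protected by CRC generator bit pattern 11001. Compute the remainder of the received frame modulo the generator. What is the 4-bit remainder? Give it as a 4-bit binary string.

0000

Modulo-2 division of 1110101111101110 by 11001:
  pos 0: 11101 XOR 11001 = 00100
  pos 2: 10001 XOR 11001 = 01000
  pos 3: 10001 XOR 11001 = 01000
  pos 4: 10001 XOR 11001 = 01000
  pos 5: 10001 XOR 11001 = 01000
  pos 6: 10001 XOR 11001 = 01000
  pos 7: 10000 XOR 11001 = 01001
  pos 8: 10011 XOR 11001 = 01010
  pos 9: 10101 XOR 11001 = 01100
  pos 10: 11001 XOR 11001 = 00000
Remainder = 0000 (zero — the frame passes the CRC check).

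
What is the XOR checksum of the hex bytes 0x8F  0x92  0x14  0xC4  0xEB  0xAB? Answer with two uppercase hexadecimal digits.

8D

XOR the bytes together:
  start with 0x8F
  0x8F ⊕ 0x92 = 0x1D
  0x1D ⊕ 0x14 = 0x09
  0x09 ⊕ 0xC4 = 0xCD
  0xCD ⊕ 0xEB = 0x26
  0x26 ⊕ 0xAB = 0x8D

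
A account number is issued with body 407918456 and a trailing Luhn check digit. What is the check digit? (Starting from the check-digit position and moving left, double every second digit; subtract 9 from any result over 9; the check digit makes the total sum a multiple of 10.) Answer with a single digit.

2

Partial digits right→left: 6 5 4 8 1 9 7 0 4
Double every second digit counting from the check-digit position (so the 1st, 3rd, 5th, ... of the partial from the right).
  doubled (with −9 where >9): 3 8 2 5 8 → sum 26
  kept as-is: 5 8 9 0 → sum 22
Total = 26 + 22 = 48.
Check digit = (10 − (48 mod 10)) mod 10 = 2.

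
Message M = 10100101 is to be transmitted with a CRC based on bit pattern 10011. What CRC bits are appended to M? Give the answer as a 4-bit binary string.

Append 4 zeros: 101001010000. Divide by 10011 (XOR where the leading bit is 1):
  pos 0: 10100 XOR 10011 = 00111
  pos 2: 11110 XOR 10011 = 01101
  pos 3: 11011 XOR 10011 = 01000
  pos 4: 10000 XOR 10011 = 00011
  pos 7: 11000 XOR 10011 = 01011
Remainder (last 4 bits) = 1011. This is the CRC / FCS.

1011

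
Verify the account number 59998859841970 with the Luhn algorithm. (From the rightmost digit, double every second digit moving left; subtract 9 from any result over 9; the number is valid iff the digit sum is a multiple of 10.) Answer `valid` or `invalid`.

From the right, keep odd positions and double even positions (subtract 9 from any doubled value over 9):
  doubled (positions 2,4,...): 5 2 7 1 7 9 1 → sum 32
  kept (positions 1,3,...): 0 9 4 9 8 9 9 → sum 48
Total = 80.
80 mod 10 = 0, so the number is valid.

valid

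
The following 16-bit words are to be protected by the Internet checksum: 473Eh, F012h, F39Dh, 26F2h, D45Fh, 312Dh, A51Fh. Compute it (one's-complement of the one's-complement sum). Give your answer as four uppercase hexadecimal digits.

0372

One's-complement addition (fold any carry out of bit 15 back into bit 0):
  0x473E + 0xF012 = 0x13750 → wrap carry → 0x3751
  0x3751 + 0xF39D = 0x12AEE → wrap carry → 0x2AEF
  0x2AEF + 0x26F2 = 0x051E1
  0x51E1 + 0xD45F = 0x12640 → wrap carry → 0x2641
  0x2641 + 0x312D = 0x0576E
  0x576E + 0xA51F = 0x0FC8D
One's-complement sum = 0xFC8D.
Checksum = ~0xFC8D & 0xFFFF = 0x0372.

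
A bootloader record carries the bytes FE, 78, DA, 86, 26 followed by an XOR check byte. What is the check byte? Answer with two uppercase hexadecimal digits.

FC

XOR the bytes together:
  start with 0xFE
  0xFE ⊕ 0x78 = 0x86
  0x86 ⊕ 0xDA = 0x5C
  0x5C ⊕ 0x86 = 0xDA
  0xDA ⊕ 0x26 = 0xFC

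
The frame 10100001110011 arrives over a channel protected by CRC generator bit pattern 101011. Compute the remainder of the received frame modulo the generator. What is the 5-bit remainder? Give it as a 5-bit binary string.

Modulo-2 division of 10100001110011 by 101011:
  pos 0: 101000 XOR 101011 = 000011
  pos 4: 110111 XOR 101011 = 011100
  pos 5: 111000 XOR 101011 = 010011
  pos 6: 100110 XOR 101011 = 001101
  pos 8: 110111 XOR 101011 = 011100
Remainder = 11100 (nonzero — an error is detected).

11100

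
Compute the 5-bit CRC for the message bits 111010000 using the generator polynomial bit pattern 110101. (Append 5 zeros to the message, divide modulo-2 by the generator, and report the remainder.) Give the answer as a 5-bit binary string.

Append 5 zeros: 11101000000000. Divide by 110101 (XOR where the leading bit is 1):
  pos 0: 111010 XOR 110101 = 001111
  pos 2: 111100 XOR 110101 = 001001
  pos 4: 100100 XOR 110101 = 010001
  pos 5: 100010 XOR 110101 = 010111
  pos 6: 101110 XOR 110101 = 011011
  pos 7: 110110 XOR 110101 = 000011
Remainder (last 5 bits) = 00110. This is the CRC / FCS.

00110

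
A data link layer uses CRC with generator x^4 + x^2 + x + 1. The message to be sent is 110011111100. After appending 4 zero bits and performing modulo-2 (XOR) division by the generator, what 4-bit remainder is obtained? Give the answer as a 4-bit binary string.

0000

Append 4 zeros: 1100111111000000. Divide by 10111 (XOR where the leading bit is 1):
  pos 0: 11001 XOR 10111 = 01110
  pos 1: 11101 XOR 10111 = 01010
  pos 2: 10101 XOR 10111 = 00010
  pos 5: 10111 XOR 10111 = 00000
Remainder (last 4 bits) = 0000. This is the CRC / FCS.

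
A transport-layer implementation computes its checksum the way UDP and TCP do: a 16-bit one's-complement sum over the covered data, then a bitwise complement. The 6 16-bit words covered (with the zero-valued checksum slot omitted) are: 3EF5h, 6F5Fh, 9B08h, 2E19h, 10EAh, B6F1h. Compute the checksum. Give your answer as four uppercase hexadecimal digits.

One's-complement addition (fold any carry out of bit 15 back into bit 0):
  0x3EF5 + 0x6F5F = 0x0AE54
  0xAE54 + 0x9B08 = 0x1495C → wrap carry → 0x495D
  0x495D + 0x2E19 = 0x07776
  0x7776 + 0x10EA = 0x08860
  0x8860 + 0xB6F1 = 0x13F51 → wrap carry → 0x3F52
One's-complement sum = 0x3F52.
Checksum = ~0x3F52 & 0xFFFF = 0xC0AD.

C0AD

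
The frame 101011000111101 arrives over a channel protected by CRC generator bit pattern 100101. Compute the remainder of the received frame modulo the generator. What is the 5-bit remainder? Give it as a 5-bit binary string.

Modulo-2 division of 101011000111101 by 100101:
  pos 0: 101011 XOR 100101 = 001110
  pos 2: 111000 XOR 100101 = 011101
  pos 3: 111010 XOR 100101 = 011111
  pos 4: 111111 XOR 100101 = 011010
  pos 5: 110101 XOR 100101 = 010000
  pos 6: 100001 XOR 100101 = 000100
  pos 9: 100101 XOR 100101 = 000000
Remainder = 00000 (zero — the frame passes the CRC check).

00000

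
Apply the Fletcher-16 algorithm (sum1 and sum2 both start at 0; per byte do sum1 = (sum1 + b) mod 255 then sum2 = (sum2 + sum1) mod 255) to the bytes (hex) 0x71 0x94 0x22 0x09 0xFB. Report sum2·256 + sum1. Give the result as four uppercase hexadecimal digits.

FD2D

Running sums (mod 255):
  after byte 0 (0x71): sum1=113, sum2=113
  after byte 1 (0x94): sum1=6, sum2=119
  after byte 2 (0x22): sum1=40, sum2=159
  after byte 3 (0x09): sum1=49, sum2=208
  after byte 4 (0xFB): sum1=45, sum2=253
Checksum = sum2·256 + sum1 = 253·256 + 45 = 64813 = 0xFD2D.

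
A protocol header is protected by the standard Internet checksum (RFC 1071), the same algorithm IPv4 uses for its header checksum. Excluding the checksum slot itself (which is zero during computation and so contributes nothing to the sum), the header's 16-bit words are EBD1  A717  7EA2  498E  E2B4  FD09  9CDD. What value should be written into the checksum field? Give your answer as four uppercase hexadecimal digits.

2849

One's-complement addition (fold any carry out of bit 15 back into bit 0):
  0xEBD1 + 0xA717 = 0x192E8 → wrap carry → 0x92E9
  0x92E9 + 0x7EA2 = 0x1118B → wrap carry → 0x118C
  0x118C + 0x498E = 0x05B1A
  0x5B1A + 0xE2B4 = 0x13DCE → wrap carry → 0x3DCF
  0x3DCF + 0xFD09 = 0x13AD8 → wrap carry → 0x3AD9
  0x3AD9 + 0x9CDD = 0x0D7B6
One's-complement sum = 0xD7B6.
Checksum = ~0xD7B6 & 0xFFFF = 0x2849.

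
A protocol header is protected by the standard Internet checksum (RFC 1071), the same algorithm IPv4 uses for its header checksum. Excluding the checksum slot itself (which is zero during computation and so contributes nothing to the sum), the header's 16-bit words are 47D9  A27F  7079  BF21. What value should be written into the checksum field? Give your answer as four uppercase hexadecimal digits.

One's-complement addition (fold any carry out of bit 15 back into bit 0):
  0x47D9 + 0xA27F = 0x0EA58
  0xEA58 + 0x7079 = 0x15AD1 → wrap carry → 0x5AD2
  0x5AD2 + 0xBF21 = 0x119F3 → wrap carry → 0x19F4
One's-complement sum = 0x19F4.
Checksum = ~0x19F4 & 0xFFFF = 0xE60B.

E60B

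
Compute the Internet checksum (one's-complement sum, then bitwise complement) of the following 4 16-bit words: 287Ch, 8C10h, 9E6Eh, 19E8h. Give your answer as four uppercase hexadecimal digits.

One's-complement addition (fold any carry out of bit 15 back into bit 0):
  0x287C + 0x8C10 = 0x0B48C
  0xB48C + 0x9E6E = 0x152FA → wrap carry → 0x52FB
  0x52FB + 0x19E8 = 0x06CE3
One's-complement sum = 0x6CE3.
Checksum = ~0x6CE3 & 0xFFFF = 0x931C.

931C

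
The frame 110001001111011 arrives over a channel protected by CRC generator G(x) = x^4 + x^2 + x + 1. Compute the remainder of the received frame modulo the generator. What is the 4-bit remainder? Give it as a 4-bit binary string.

Modulo-2 division of 110001001111011 by 10111:
  pos 0: 11000 XOR 10111 = 01111
  pos 1: 11111 XOR 10111 = 01000
  pos 2: 10000 XOR 10111 = 00111
  pos 4: 11101 XOR 10111 = 01010
  pos 5: 10101 XOR 10111 = 00010
  pos 8: 10110 XOR 10111 = 00001
Remainder = 0111 (nonzero — an error is detected).

0111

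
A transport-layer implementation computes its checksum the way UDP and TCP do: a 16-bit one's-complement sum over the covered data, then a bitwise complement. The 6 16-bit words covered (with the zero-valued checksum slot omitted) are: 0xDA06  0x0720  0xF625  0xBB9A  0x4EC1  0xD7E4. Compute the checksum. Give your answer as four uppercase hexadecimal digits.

One's-complement addition (fold any carry out of bit 15 back into bit 0):
  0xDA06 + 0x0720 = 0x0E126
  0xE126 + 0xF625 = 0x1D74B → wrap carry → 0xD74C
  0xD74C + 0xBB9A = 0x192E6 → wrap carry → 0x92E7
  0x92E7 + 0x4EC1 = 0x0E1A8
  0xE1A8 + 0xD7E4 = 0x1B98C → wrap carry → 0xB98D
One's-complement sum = 0xB98D.
Checksum = ~0xB98D & 0xFFFF = 0x4672.

4672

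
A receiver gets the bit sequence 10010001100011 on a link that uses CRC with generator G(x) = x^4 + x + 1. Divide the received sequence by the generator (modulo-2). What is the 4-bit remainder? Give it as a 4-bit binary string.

0011

Modulo-2 division of 10010001100011 by 10011:
  pos 0: 10010 XOR 10011 = 00001
  pos 4: 10011 XOR 10011 = 00000
Remainder = 0011 (nonzero — an error is detected).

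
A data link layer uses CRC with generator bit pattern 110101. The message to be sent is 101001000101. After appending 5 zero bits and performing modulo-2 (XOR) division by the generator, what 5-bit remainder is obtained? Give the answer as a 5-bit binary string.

01000

Append 5 zeros: 10100100010100000. Divide by 110101 (XOR where the leading bit is 1):
  pos 0: 101001 XOR 110101 = 011100
  pos 1: 111000 XOR 110101 = 001101
  pos 3: 110100 XOR 110101 = 000001
  pos 8: 110100 XOR 110101 = 000001
Remainder (last 5 bits) = 01000. This is the CRC / FCS.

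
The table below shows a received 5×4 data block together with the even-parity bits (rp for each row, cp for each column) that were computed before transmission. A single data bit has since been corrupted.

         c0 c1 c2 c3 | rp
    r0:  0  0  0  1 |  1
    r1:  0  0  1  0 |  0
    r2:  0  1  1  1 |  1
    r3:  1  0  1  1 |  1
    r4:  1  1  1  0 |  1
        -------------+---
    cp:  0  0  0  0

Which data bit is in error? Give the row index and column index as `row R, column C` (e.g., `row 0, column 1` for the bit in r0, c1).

row 1, column 3

Recompute each row's even parity and compare to rp:
  r0: data parity 1, sent rp 1 → ok
  r1: data parity 1, sent rp 0 → mismatch
  r2: data parity 1, sent rp 1 → ok
  r3: data parity 1, sent rp 1 → ok
  r4: data parity 1, sent rp 1 → ok
Recompute each column's even parity and compare to cp:
  c0: data parity 0, sent cp 0 → ok
  c1: data parity 0, sent cp 0 → ok
  c2: data parity 0, sent cp 0 → ok
  c3: data parity 1, sent cp 0 → mismatch
Exactly one row (r1) and one column (c3) fail → the flipped bit is at their intersection.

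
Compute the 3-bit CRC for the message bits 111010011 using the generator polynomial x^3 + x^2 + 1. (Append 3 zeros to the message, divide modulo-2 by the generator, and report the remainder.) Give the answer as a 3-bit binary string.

Append 3 zeros: 111010011000. Divide by 1101 (XOR where the leading bit is 1):
  pos 0: 1110 XOR 1101 = 0011
  pos 2: 1110 XOR 1101 = 0011
  pos 4: 1101 XOR 1101 = 0000
  pos 8: 1000 XOR 1101 = 0101
Remainder (last 3 bits) = 101. This is the CRC / FCS.

101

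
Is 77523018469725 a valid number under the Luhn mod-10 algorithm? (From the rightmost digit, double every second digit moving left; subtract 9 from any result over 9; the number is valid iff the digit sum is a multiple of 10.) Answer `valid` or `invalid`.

From the right, keep odd positions and double even positions (subtract 9 from any doubled value over 9):
  doubled (positions 2,4,...): 4 9 8 2 6 1 5 → sum 35
  kept (positions 1,3,...): 5 7 6 8 0 2 7 → sum 35
Total = 70.
70 mod 10 = 0, so the number is valid.

valid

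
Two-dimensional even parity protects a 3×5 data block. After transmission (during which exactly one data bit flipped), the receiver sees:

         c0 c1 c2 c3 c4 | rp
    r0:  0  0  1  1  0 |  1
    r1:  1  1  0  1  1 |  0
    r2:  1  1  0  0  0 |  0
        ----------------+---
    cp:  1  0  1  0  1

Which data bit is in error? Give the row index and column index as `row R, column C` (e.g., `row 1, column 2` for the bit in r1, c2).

row 0, column 0

Recompute each row's even parity and compare to rp:
  r0: data parity 0, sent rp 1 → mismatch
  r1: data parity 0, sent rp 0 → ok
  r2: data parity 0, sent rp 0 → ok
Recompute each column's even parity and compare to cp:
  c0: data parity 0, sent cp 1 → mismatch
  c1: data parity 0, sent cp 0 → ok
  c2: data parity 1, sent cp 1 → ok
  c3: data parity 0, sent cp 0 → ok
  c4: data parity 1, sent cp 1 → ok
Exactly one row (r0) and one column (c0) fail → the flipped bit is at their intersection.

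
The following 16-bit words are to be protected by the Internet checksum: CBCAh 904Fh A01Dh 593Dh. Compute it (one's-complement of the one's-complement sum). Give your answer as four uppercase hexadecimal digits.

AA8A

One's-complement addition (fold any carry out of bit 15 back into bit 0):
  0xCBCA + 0x904F = 0x15C19 → wrap carry → 0x5C1A
  0x5C1A + 0xA01D = 0x0FC37
  0xFC37 + 0x593D = 0x15574 → wrap carry → 0x5575
One's-complement sum = 0x5575.
Checksum = ~0x5575 & 0xFFFF = 0xAA8A.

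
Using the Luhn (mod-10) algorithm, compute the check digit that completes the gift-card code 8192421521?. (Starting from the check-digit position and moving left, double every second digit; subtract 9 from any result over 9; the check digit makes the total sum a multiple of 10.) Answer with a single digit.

Partial digits right→left: 1 2 5 1 2 4 2 9 1 8
Double every second digit counting from the check-digit position (so the 1st, 3rd, 5th, ... of the partial from the right).
  doubled (with −9 where >9): 2 1 4 4 2 → sum 13
  kept as-is: 2 1 4 9 8 → sum 24
Total = 13 + 24 = 37.
Check digit = (10 − (37 mod 10)) mod 10 = 3.

3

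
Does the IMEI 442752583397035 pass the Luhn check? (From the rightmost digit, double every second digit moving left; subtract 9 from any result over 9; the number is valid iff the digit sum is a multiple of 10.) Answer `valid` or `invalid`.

From the right, keep odd positions and double even positions (subtract 9 from any doubled value over 9):
  doubled (positions 2,4,...): 6 5 6 7 4 5 8 → sum 41
  kept (positions 1,3,...): 5 0 9 3 5 5 2 4 → sum 33
Total = 74.
74 mod 10 = 4, so the number is invalid.

invalid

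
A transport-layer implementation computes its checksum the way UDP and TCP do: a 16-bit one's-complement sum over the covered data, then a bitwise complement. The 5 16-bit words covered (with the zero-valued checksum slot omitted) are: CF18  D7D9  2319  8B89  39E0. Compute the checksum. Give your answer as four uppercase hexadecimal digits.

708A

One's-complement addition (fold any carry out of bit 15 back into bit 0):
  0xCF18 + 0xD7D9 = 0x1A6F1 → wrap carry → 0xA6F2
  0xA6F2 + 0x2319 = 0x0CA0B
  0xCA0B + 0x8B89 = 0x15594 → wrap carry → 0x5595
  0x5595 + 0x39E0 = 0x08F75
One's-complement sum = 0x8F75.
Checksum = ~0x8F75 & 0xFFFF = 0x708A.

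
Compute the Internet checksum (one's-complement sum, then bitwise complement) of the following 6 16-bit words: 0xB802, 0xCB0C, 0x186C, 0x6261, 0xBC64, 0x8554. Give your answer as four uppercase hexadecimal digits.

One's-complement addition (fold any carry out of bit 15 back into bit 0):
  0xB802 + 0xCB0C = 0x1830E → wrap carry → 0x830F
  0x830F + 0x186C = 0x09B7B
  0x9B7B + 0x6261 = 0x0FDDC
  0xFDDC + 0xBC64 = 0x1BA40 → wrap carry → 0xBA41
  0xBA41 + 0x8554 = 0x13F95 → wrap carry → 0x3F96
One's-complement sum = 0x3F96.
Checksum = ~0x3F96 & 0xFFFF = 0xC069.

C069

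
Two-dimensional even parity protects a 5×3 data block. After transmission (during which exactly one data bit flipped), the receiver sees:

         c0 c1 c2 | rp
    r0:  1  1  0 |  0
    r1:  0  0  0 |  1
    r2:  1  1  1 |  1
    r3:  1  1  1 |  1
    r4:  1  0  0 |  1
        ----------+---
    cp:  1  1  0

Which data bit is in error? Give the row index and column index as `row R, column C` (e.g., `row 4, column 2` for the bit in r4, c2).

Recompute each row's even parity and compare to rp:
  r0: data parity 0, sent rp 0 → ok
  r1: data parity 0, sent rp 1 → mismatch
  r2: data parity 1, sent rp 1 → ok
  r3: data parity 1, sent rp 1 → ok
  r4: data parity 1, sent rp 1 → ok
Recompute each column's even parity and compare to cp:
  c0: data parity 0, sent cp 1 → mismatch
  c1: data parity 1, sent cp 1 → ok
  c2: data parity 0, sent cp 0 → ok
Exactly one row (r1) and one column (c0) fail → the flipped bit is at their intersection.

row 1, column 0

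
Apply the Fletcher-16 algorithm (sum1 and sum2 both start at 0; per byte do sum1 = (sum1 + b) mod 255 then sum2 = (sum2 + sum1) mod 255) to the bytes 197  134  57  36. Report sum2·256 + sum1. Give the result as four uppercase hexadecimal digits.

41A9

Running sums (mod 255):
  after byte 0 (197): sum1=197, sum2=197
  after byte 1 (134): sum1=76, sum2=18
  after byte 2 (57): sum1=133, sum2=151
  after byte 3 (36): sum1=169, sum2=65
Checksum = sum2·256 + sum1 = 65·256 + 169 = 16809 = 0x41A9.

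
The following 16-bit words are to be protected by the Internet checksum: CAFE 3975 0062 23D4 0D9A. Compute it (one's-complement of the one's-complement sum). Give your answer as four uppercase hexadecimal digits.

One's-complement addition (fold any carry out of bit 15 back into bit 0):
  0xCAFE + 0x3975 = 0x10473 → wrap carry → 0x0474
  0x0474 + 0x0062 = 0x004D6
  0x04D6 + 0x23D4 = 0x028AA
  0x28AA + 0x0D9A = 0x03644
One's-complement sum = 0x3644.
Checksum = ~0x3644 & 0xFFFF = 0xC9BB.

C9BB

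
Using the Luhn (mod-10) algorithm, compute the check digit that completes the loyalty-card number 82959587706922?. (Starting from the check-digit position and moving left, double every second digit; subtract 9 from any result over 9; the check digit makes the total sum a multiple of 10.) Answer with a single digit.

7

Partial digits right→left: 2 2 9 6 0 7 7 8 5 9 5 9 2 8
Double every second digit counting from the check-digit position (so the 1st, 3rd, 5th, ... of the partial from the right).
  doubled (with −9 where >9): 4 9 0 5 1 1 4 → sum 24
  kept as-is: 2 6 7 8 9 9 8 → sum 49
Total = 24 + 49 = 73.
Check digit = (10 − (73 mod 10)) mod 10 = 7.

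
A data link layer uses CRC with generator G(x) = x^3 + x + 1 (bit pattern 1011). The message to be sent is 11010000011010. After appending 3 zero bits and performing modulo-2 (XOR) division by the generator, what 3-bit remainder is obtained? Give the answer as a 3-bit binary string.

001

Append 3 zeros: 11010000011010000. Divide by 1011 (XOR where the leading bit is 1):
  pos 0: 1101 XOR 1011 = 0110
  pos 1: 1100 XOR 1011 = 0111
  pos 2: 1110 XOR 1011 = 0101
  pos 3: 1010 XOR 1011 = 0001
  pos 6: 1001 XOR 1011 = 0010
  pos 8: 1010 XOR 1011 = 0001
  pos 11: 1100 XOR 1011 = 0111
  pos 12: 1110 XOR 1011 = 0101
  pos 13: 1010 XOR 1011 = 0001
Remainder (last 3 bits) = 001. This is the CRC / FCS.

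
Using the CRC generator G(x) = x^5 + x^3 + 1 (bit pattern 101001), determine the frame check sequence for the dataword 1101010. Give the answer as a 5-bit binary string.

10100

Append 5 zeros: 110101000000. Divide by 101001 (XOR where the leading bit is 1):
  pos 0: 110101 XOR 101001 = 011100
  pos 1: 111000 XOR 101001 = 010001
  pos 2: 100010 XOR 101001 = 001011
  pos 4: 101100 XOR 101001 = 000101
Remainder (last 5 bits) = 10100. This is the CRC / FCS.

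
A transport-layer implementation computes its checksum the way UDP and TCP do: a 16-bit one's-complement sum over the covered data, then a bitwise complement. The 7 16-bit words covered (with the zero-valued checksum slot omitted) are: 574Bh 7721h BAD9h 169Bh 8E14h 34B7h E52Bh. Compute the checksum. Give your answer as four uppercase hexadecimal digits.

B826

One's-complement addition (fold any carry out of bit 15 back into bit 0):
  0x574B + 0x7721 = 0x0CE6C
  0xCE6C + 0xBAD9 = 0x18945 → wrap carry → 0x8946
  0x8946 + 0x169B = 0x09FE1
  0x9FE1 + 0x8E14 = 0x12DF5 → wrap carry → 0x2DF6
  0x2DF6 + 0x34B7 = 0x062AD
  0x62AD + 0xE52B = 0x147D8 → wrap carry → 0x47D9
One's-complement sum = 0x47D9.
Checksum = ~0x47D9 & 0xFFFF = 0xB826.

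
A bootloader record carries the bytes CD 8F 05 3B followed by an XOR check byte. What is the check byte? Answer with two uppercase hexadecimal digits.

XOR the bytes together:
  start with 0xCD
  0xCD ⊕ 0x8F = 0x42
  0x42 ⊕ 0x05 = 0x47
  0x47 ⊕ 0x3B = 0x7C

7C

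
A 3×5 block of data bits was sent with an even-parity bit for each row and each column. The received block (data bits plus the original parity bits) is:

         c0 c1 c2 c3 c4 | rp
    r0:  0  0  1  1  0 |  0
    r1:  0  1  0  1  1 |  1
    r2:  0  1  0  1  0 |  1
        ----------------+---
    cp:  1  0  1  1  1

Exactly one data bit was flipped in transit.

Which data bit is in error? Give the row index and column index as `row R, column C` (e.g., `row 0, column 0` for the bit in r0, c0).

row 2, column 0

Recompute each row's even parity and compare to rp:
  r0: data parity 0, sent rp 0 → ok
  r1: data parity 1, sent rp 1 → ok
  r2: data parity 0, sent rp 1 → mismatch
Recompute each column's even parity and compare to cp:
  c0: data parity 0, sent cp 1 → mismatch
  c1: data parity 0, sent cp 0 → ok
  c2: data parity 1, sent cp 1 → ok
  c3: data parity 1, sent cp 1 → ok
  c4: data parity 1, sent cp 1 → ok
Exactly one row (r2) and one column (c0) fail → the flipped bit is at their intersection.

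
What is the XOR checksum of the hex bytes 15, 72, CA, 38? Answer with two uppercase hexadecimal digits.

XOR the bytes together:
  start with 0x15
  0x15 ⊕ 0x72 = 0x67
  0x67 ⊕ 0xCA = 0xAD
  0xAD ⊕ 0x38 = 0x95

95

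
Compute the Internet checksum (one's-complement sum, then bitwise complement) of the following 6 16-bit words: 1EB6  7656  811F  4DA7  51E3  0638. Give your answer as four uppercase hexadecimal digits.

4411

One's-complement addition (fold any carry out of bit 15 back into bit 0):
  0x1EB6 + 0x7656 = 0x0950C
  0x950C + 0x811F = 0x1162B → wrap carry → 0x162C
  0x162C + 0x4DA7 = 0x063D3
  0x63D3 + 0x51E3 = 0x0B5B6
  0xB5B6 + 0x0638 = 0x0BBEE
One's-complement sum = 0xBBEE.
Checksum = ~0xBBEE & 0xFFFF = 0x4411.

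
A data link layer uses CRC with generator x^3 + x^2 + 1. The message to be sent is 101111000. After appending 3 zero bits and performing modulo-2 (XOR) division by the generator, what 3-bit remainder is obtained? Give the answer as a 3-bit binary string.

110

Append 3 zeros: 101111000000. Divide by 1101 (XOR where the leading bit is 1):
  pos 0: 1011 XOR 1101 = 0110
  pos 1: 1101 XOR 1101 = 0000
  pos 5: 1000 XOR 1101 = 0101
  pos 6: 1010 XOR 1101 = 0111
  pos 7: 1110 XOR 1101 = 0011
Remainder (last 3 bits) = 110. This is the CRC / FCS.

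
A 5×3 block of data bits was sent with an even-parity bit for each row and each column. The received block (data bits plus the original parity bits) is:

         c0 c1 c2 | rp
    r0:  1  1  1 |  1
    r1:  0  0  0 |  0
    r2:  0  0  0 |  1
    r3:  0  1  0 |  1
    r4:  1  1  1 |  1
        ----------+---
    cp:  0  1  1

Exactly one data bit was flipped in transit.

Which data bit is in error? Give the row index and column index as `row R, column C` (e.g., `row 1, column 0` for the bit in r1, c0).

Recompute each row's even parity and compare to rp:
  r0: data parity 1, sent rp 1 → ok
  r1: data parity 0, sent rp 0 → ok
  r2: data parity 0, sent rp 1 → mismatch
  r3: data parity 1, sent rp 1 → ok
  r4: data parity 1, sent rp 1 → ok
Recompute each column's even parity and compare to cp:
  c0: data parity 0, sent cp 0 → ok
  c1: data parity 1, sent cp 1 → ok
  c2: data parity 0, sent cp 1 → mismatch
Exactly one row (r2) and one column (c2) fail → the flipped bit is at their intersection.

row 2, column 2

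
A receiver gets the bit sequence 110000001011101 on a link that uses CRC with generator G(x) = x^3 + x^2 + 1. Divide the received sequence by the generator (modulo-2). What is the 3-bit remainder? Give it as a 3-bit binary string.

110

Modulo-2 division of 110000001011101 by 1101:
  pos 0: 1100 XOR 1101 = 0001
  pos 3: 1000 XOR 1101 = 0101
  pos 4: 1010 XOR 1101 = 0111
  pos 5: 1111 XOR 1101 = 0010
  pos 7: 1001 XOR 1101 = 0100
  pos 8: 1001 XOR 1101 = 0100
  pos 9: 1001 XOR 1101 = 0100
  pos 10: 1000 XOR 1101 = 0101
  pos 11: 1011 XOR 1101 = 0110
Remainder = 110 (nonzero — an error is detected).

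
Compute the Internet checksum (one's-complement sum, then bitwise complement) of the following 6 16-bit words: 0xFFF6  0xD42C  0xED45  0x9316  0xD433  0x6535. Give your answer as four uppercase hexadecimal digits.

7216

One's-complement addition (fold any carry out of bit 15 back into bit 0):
  0xFFF6 + 0xD42C = 0x1D422 → wrap carry → 0xD423
  0xD423 + 0xED45 = 0x1C168 → wrap carry → 0xC169
  0xC169 + 0x9316 = 0x1547F → wrap carry → 0x5480
  0x5480 + 0xD433 = 0x128B3 → wrap carry → 0x28B4
  0x28B4 + 0x6535 = 0x08DE9
One's-complement sum = 0x8DE9.
Checksum = ~0x8DE9 & 0xFFFF = 0x7216.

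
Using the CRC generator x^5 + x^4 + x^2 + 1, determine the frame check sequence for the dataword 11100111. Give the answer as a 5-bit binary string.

10100

Append 5 zeros: 1110011100000. Divide by 110101 (XOR where the leading bit is 1):
  pos 0: 111001 XOR 110101 = 001100
  pos 2: 110011 XOR 110101 = 000110
  pos 5: 110000 XOR 110101 = 000101
Remainder (last 5 bits) = 10100. This is the CRC / FCS.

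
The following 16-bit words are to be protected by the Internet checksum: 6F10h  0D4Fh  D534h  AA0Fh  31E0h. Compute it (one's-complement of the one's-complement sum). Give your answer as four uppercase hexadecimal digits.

One's-complement addition (fold any carry out of bit 15 back into bit 0):
  0x6F10 + 0x0D4F = 0x07C5F
  0x7C5F + 0xD534 = 0x15193 → wrap carry → 0x5194
  0x5194 + 0xAA0F = 0x0FBA3
  0xFBA3 + 0x31E0 = 0x12D83 → wrap carry → 0x2D84
One's-complement sum = 0x2D84.
Checksum = ~0x2D84 & 0xFFFF = 0xD27B.

D27B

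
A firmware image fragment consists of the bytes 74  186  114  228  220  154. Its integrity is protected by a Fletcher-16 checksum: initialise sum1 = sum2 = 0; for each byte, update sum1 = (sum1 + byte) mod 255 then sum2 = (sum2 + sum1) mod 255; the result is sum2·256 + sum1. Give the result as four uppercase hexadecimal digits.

Running sums (mod 255):
  after byte 0 (74): sum1=74, sum2=74
  after byte 1 (186): sum1=5, sum2=79
  after byte 2 (114): sum1=119, sum2=198
  after byte 3 (228): sum1=92, sum2=35
  after byte 4 (220): sum1=57, sum2=92
  after byte 5 (154): sum1=211, sum2=48
Checksum = sum2·256 + sum1 = 48·256 + 211 = 12499 = 0x30D3.

30D3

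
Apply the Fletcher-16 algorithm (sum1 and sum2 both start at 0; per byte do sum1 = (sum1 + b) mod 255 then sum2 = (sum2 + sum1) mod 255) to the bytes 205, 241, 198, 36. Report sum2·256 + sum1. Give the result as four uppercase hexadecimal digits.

BEAA

Running sums (mod 255):
  after byte 0 (205): sum1=205, sum2=205
  after byte 1 (241): sum1=191, sum2=141
  after byte 2 (198): sum1=134, sum2=20
  after byte 3 (36): sum1=170, sum2=190
Checksum = sum2·256 + sum1 = 190·256 + 170 = 48810 = 0xBEAA.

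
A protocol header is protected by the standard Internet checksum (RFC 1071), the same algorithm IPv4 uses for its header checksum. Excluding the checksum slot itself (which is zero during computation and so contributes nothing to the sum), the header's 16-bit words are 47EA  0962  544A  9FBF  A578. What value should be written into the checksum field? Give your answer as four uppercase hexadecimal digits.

1531

One's-complement addition (fold any carry out of bit 15 back into bit 0):
  0x47EA + 0x0962 = 0x0514C
  0x514C + 0x544A = 0x0A596
  0xA596 + 0x9FBF = 0x14555 → wrap carry → 0x4556
  0x4556 + 0xA578 = 0x0EACE
One's-complement sum = 0xEACE.
Checksum = ~0xEACE & 0xFFFF = 0x1531.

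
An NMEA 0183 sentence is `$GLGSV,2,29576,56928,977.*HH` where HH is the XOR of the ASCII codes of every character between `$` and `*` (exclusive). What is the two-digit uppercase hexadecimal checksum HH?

XOR the ASCII codes of the payload characters:
  'G' = 0x47 → acc = 0x47
  'L' = 0x4C → acc = 0x0B
  'G' = 0x47 → acc = 0x4C
  'S' = 0x53 → acc = 0x1F
  'V' = 0x56 → acc = 0x49
  ',' = 0x2C → acc = 0x65
  '2' = 0x32 → acc = 0x57
  ',' = 0x2C → acc = 0x7B
  '2' = 0x32 → acc = 0x49
  '9' = 0x39 → acc = 0x70
  '5' = 0x35 → acc = 0x45
  '7' = 0x37 → acc = 0x72
  '6' = 0x36 → acc = 0x44
  ',' = 0x2C → acc = 0x68
  '5' = 0x35 → acc = 0x5D
  '6' = 0x36 → acc = 0x6B
  '9' = 0x39 → acc = 0x52
  '2' = 0x32 → acc = 0x60
  '8' = 0x38 → acc = 0x58
  ',' = 0x2C → acc = 0x74
  '9' = 0x39 → acc = 0x4D
  '7' = 0x37 → acc = 0x7A
  '7' = 0x37 → acc = 0x4D
  '.' = 0x2E → acc = 0x63
Checksum = 0x63.

63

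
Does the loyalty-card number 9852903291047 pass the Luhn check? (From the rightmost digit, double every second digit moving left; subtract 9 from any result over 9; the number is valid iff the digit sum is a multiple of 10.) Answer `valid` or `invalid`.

invalid

From the right, keep odd positions and double even positions (subtract 9 from any doubled value over 9):
  doubled (positions 2,4,...): 8 2 4 0 4 7 → sum 25
  kept (positions 1,3,...): 7 0 9 3 9 5 9 → sum 42
Total = 67.
67 mod 10 = 7, so the number is invalid.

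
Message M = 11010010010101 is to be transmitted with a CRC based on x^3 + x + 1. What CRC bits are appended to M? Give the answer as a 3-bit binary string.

101

Append 3 zeros: 11010010010101000. Divide by 1011 (XOR where the leading bit is 1):
  pos 0: 1101 XOR 1011 = 0110
  pos 1: 1100 XOR 1011 = 0111
  pos 2: 1110 XOR 1011 = 0101
  pos 3: 1011 XOR 1011 = 0000
  pos 9: 1010 XOR 1011 = 0001
  pos 12: 1100 XOR 1011 = 0111
  pos 13: 1110 XOR 1011 = 0101
Remainder (last 3 bits) = 101. This is the CRC / FCS.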